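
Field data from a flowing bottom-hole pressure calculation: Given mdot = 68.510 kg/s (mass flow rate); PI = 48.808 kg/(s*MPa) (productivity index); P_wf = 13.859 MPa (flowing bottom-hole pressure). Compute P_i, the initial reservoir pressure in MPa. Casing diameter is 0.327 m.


P_i = P_wf + mdot / PI
P_i = 13.859 + 68.510 / 48.808
P_i = 15.263 MPa


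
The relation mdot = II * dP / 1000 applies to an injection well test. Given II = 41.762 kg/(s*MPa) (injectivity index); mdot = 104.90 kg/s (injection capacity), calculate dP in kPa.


dP = mdot * 1000 / II
dP = 104.90 * 1000 / 41.762
dP = 2511.9 kPa


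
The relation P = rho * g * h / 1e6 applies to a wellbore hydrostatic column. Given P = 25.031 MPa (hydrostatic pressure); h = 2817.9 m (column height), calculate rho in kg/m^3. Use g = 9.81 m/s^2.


rho = P * 1e6 / (g * h)
rho = 25.031 * 1e6 / (9.81 * 2817.9)
rho = 905.49 kg/m^3


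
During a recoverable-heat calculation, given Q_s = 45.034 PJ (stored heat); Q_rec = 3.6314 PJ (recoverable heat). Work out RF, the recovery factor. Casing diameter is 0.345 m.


RF = Q_rec / Q_s
RF = 3.6314 / 45.034
RF = 0.080637


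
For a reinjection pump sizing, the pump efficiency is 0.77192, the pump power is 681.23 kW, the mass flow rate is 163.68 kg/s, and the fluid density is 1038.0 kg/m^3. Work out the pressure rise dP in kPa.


dP = P_pump * rho * eta / mdot
dP = 681.23 * 1038.0 * 0.77192 / 163.68
dP = 3334.8 kPa


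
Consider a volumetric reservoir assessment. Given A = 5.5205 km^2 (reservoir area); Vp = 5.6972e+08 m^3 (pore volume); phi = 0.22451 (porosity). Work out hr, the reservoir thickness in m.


hr = Vp / (A * 1e6 * phi)
hr = 5.6972e+08 / (5.5205 * 1e6 * 0.22451)
hr = 459.67 m


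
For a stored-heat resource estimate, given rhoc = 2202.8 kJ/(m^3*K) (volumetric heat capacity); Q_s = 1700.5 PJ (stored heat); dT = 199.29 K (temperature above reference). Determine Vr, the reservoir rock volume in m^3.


Vr = Q_s * 1e12 / (rhoc * dT)
Vr = 1700.5 * 1e12 / (2202.8 * 199.29)
Vr = 3.8736e+09 m^3


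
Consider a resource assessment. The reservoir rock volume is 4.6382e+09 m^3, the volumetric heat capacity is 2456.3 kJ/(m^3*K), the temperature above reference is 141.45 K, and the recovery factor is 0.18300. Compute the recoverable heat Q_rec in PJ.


Step 1: Q_s = Vr*rhoc*dT/1e12 = 4.6382e+09*2456.3*141.45/1e12 = 1611.513 PJ
Step 2: Q_rec = Q_s * RF = 1611.513 * 0.183 = 294.91 PJ
Q_rec = 294.91 PJ


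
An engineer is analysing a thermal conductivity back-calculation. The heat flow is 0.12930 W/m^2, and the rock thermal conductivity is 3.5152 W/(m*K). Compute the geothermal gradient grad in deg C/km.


grad = q / k * 1000
grad = 0.12930 / 3.5152 * 1000
grad = 36.783 deg C/km


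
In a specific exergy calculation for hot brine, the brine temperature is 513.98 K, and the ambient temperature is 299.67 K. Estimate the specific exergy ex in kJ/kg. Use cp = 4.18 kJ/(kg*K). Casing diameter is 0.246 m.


ex = cp * ((T_b - T_0) - T_0 * ln(T_b/T_0))
ex = 4.18 * ((513.98 - 299.67) - 299.67 * ln(513.98/299.67))
ex = 220.02 kJ/kg


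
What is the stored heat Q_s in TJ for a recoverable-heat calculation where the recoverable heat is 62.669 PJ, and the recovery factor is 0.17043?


Q_s = Q_rec / RF
Q_s = 62.669 / 0.17043
Q_s = 367.7111 PJ
Convert: 367.7111 PJ * 1000.0 = 3.6771e+05 TJ
Q_s = 3.6771e+05 TJ


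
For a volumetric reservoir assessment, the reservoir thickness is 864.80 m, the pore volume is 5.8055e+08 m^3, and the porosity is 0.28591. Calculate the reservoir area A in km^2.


A = Vp / (1e6 * hr * phi)
A = 5.8055e+08 / (1e6 * 864.80 * 0.28591)
A = 2.3480 km^2


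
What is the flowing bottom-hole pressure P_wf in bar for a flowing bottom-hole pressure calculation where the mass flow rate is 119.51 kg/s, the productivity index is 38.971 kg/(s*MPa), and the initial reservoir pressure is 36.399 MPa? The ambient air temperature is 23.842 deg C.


P_wf = P_i - mdot / PI
P_wf = 36.399 - 119.51 / 38.971
P_wf = 33.33236 MPa
Convert: 33.33236 MPa * 10.0 = 333.32 bar
P_wf = 333.32 bar


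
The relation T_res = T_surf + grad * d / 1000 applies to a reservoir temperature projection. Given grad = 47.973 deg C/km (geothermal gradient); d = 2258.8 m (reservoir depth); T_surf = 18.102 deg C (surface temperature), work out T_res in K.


T_res = T_surf + grad * d / 1000
T_res = 18.102 + 47.973 * 2258.8 / 1000
T_res = 126.4634 deg C
Convert to K: 126.4634 + 273.15 = 399.61 K
T_res = 399.61 K


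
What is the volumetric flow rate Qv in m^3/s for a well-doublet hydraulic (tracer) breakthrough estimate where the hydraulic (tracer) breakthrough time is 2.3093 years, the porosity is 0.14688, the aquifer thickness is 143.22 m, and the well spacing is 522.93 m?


Qv = pi*hr*phi*L^2 / (3*t_bt*365.25*86400)
Qv = pi*143.22*0.14688*522.93^2 / (3*2.3093*365.25*86400)
Qv = 0.082660 m^3/s


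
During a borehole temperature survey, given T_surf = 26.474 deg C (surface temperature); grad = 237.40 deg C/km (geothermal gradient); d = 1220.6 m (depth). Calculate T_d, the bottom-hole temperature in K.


T_d = T_surf + grad * d / 1000
T_d = 26.474 + 237.40 * 1220.6 / 1000
T_d = 316.2444 deg C
Convert to K: 316.2444 + 273.15 = 589.39 K
T_d = 589.39 K


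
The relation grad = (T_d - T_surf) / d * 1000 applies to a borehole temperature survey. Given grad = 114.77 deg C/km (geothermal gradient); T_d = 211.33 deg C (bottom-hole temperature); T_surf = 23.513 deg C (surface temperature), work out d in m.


d = (T_d - T_surf) / grad * 1000
d = (211.33 - 23.513) / 114.77 * 1000
d = 1636.5 m


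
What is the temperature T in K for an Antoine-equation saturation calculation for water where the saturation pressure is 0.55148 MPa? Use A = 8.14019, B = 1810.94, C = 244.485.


T = B / (A - log10(P_sat * 760 / 0.101325)) - C
T = 1810.94 / (8.14019 - log10(0.55148 * 760 / 0.101325)) - 244.485
T = 155.8498 deg C
Convert to K: 155.8498 + 273.15 = 429.00 K
T = 429.00 K


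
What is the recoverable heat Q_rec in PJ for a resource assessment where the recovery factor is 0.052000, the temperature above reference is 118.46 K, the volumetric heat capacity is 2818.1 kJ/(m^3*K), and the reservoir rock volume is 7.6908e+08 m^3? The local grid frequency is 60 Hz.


Step 1: Q_s = Vr*rhoc*dT/1e12 = 7.6908e+08*2818.1*118.46/1e12 = 256.7436 PJ
Step 2: Q_rec = Q_s * RF = 256.7436 * 0.052 = 13.351 PJ
Q_rec = 13.351 PJ


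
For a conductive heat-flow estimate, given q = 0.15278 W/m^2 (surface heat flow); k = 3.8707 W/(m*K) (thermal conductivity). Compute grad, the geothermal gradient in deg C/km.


grad = q * 1000 / k
grad = 0.15278 * 1000 / 3.8707
grad = 39.471 deg C/km


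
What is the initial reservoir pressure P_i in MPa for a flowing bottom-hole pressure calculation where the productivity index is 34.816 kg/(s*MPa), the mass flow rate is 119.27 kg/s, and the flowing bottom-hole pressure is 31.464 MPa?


P_i = P_wf + mdot / PI
P_i = 31.464 + 119.27 / 34.816
P_i = 34.890 MPa


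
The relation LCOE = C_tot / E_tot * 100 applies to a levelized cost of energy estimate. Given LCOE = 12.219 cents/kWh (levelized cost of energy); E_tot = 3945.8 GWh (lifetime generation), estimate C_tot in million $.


C_tot = LCOE / 100 * E_tot
C_tot = 12.219 / 100 * 3945.8
C_tot = 482.14 million $


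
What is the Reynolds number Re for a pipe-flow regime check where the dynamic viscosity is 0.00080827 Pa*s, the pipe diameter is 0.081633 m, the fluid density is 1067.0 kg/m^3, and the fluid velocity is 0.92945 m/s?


Re = rho * vel * D / mu
Re = 1067.0 * 0.92945 * 0.081633 / 0.00080827
Re = 1.0016e+05


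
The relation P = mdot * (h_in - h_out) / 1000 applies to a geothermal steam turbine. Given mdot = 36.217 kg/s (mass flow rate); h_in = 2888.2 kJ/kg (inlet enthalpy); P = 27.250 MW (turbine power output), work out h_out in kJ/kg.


h_out = h_in - P * 1000 / mdot
h_out = 2888.2 - 27.250 * 1000 / 36.217
h_out = 2135.8 kJ/kg


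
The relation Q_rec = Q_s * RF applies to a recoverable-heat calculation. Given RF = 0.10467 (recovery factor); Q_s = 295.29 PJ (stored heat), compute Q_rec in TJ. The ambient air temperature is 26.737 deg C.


Q_rec = Q_s * RF
Q_rec = 295.29 * 0.10467
Q_rec = 30.90800 PJ
Convert: 30.90800 PJ * 1000.0 = 30908 TJ
Q_rec = 30908 TJ


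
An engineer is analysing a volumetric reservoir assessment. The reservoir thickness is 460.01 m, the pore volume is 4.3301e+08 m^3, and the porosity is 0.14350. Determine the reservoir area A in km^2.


A = Vp / (1e6 * hr * phi)
A = 4.3301e+08 / (1e6 * 460.01 * 0.14350)
A = 6.5596 km^2


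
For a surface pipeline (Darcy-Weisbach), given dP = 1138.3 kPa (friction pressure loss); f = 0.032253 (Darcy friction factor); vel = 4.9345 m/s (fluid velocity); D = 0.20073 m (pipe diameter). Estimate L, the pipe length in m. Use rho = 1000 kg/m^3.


L = dP*1000*D / (f*rho*vel^2/2)
L = 1138.3*1000*0.20073 / (0.032253*1000*4.9345^2/2)
L = 581.89 m


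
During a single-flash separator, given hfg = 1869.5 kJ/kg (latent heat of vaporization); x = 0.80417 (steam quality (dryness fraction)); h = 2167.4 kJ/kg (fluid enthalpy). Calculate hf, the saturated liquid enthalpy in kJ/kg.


hf = h - x * hfg
hf = 2167.4 - 0.80417 * 1869.5
hf = 664.00 kJ/kg


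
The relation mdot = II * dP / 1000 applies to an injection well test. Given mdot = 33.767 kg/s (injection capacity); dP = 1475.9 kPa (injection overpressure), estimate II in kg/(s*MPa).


II = mdot * 1000 / dP
II = 33.767 * 1000 / 1475.9
II = 22.879 kg/(s*MPa)


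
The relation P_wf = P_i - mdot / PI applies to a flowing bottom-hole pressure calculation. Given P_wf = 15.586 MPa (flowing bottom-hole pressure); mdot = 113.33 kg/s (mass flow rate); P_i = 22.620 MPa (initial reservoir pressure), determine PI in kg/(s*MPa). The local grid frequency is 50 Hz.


PI = mdot / (P_i - P_wf)
PI = 113.33 / (22.620 - 15.586)
PI = 16.112 kg/(s*MPa)


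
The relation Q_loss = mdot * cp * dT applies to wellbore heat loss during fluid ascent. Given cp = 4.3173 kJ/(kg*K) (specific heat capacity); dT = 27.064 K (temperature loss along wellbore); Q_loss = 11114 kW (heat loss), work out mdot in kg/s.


mdot = Q_loss / (cp * dT)
mdot = 11114 / (4.3173 * 27.064)
mdot = 95.119 kg/s


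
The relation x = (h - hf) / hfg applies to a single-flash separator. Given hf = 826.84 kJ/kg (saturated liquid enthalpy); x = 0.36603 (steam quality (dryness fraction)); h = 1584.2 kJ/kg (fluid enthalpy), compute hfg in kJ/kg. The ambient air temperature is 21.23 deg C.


hfg = (h - hf) / x
hfg = (1584.2 - 826.84) / 0.36603
hfg = 2069.1 kJ/kg


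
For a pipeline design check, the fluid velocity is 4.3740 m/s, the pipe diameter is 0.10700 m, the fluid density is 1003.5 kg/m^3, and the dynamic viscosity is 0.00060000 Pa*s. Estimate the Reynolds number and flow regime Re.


Step 1: Re = rho*vel*D/mu = 1003.5*4.374*0.107/0.0006 = 7.8276e+05
Step 2: Re = 7.8276e+05 > 4000, so flow is turbulent.
Re = 7.8276e+05 (turbulent)


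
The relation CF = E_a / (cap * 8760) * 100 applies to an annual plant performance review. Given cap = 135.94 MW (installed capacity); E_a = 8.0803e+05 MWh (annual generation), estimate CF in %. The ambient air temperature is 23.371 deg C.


CF = E_a / (cap * 8760) * 100
CF = 8.0803e+05 / (135.94 * 8760) * 100
CF = 67.854 %


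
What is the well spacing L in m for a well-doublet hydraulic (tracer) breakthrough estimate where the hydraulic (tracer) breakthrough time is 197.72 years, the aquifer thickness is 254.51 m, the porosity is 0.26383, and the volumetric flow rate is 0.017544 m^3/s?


L = sqrt(t_bt*365.25*86400*3*Qv / (pi*hr*phi))
L = sqrt(197.72*365.25*86400*3*0.017544 / (pi*254.51*0.26383))
L = 1247.7 m


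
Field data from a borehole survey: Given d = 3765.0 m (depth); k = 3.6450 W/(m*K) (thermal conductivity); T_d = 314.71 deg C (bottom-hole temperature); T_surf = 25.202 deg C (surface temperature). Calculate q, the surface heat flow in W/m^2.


Step 1: grad = (T_d - T_surf)/d * 1000 = (314.71 - 25.202)/3765.0 * 1000 = 76.89456 deg C/km
Step 2: q = k * grad / 1000 = 3.645 * 76.89456 / 1000 = 0.28028 W/m^2
q = 0.28028 W/m^2


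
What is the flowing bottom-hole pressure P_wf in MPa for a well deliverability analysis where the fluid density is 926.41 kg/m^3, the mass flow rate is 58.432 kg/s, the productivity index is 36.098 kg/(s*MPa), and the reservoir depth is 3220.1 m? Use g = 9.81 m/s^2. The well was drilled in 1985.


Step 1: P_i = rho*g*h/1e6 = 926.41*9.81*3220.1/1e6 = 29.26453 MPa
Step 2: P_wf = P_i - mdot/PI = 29.26453 - 58.432/36.098 = 27.646 MPa
P_wf = 27.646 MPa


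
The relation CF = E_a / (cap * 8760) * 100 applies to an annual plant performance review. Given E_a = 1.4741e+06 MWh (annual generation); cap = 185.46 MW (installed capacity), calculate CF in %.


CF = E_a / (cap * 8760) * 100
CF = 1.4741e+06 / (185.46 * 8760) * 100
CF = 90.735 %


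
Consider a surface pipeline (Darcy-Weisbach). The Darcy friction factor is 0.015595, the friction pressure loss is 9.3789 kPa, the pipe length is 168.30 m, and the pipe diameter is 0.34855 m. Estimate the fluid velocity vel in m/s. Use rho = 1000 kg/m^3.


vel = sqrt(dP*1000*2*D / (f*L*rho))
vel = sqrt(9.3789*1000*2*0.34855 / (0.015595*168.30*1000))
vel = 1.5783 m/s


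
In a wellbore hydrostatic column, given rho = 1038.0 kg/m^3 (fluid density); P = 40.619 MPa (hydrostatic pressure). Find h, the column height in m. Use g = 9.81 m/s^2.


h = P * 1e6 / (g * rho)
h = 40.619 * 1e6 / (9.81 * 1038.0)
h = 3989.0 m


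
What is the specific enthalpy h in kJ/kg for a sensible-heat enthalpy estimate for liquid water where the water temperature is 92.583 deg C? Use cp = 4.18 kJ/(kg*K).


h = cp * T
h = 4.18 * 92.583
h = 387.00 kJ/kg


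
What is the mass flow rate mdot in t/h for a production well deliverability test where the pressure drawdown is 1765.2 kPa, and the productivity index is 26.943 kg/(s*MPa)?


mdot = PI * dP / 1000
mdot = 26.943 * 1765.2 / 1000
mdot = 47.55978 kg/s
Convert: 47.55978 kg/s * 3.6 = 171.22 t/h
mdot = 171.22 t/h


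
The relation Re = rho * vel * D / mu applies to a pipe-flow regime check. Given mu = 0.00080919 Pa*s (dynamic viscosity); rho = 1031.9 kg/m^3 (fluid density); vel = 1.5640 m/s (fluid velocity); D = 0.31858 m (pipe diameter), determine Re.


Re = rho * vel * D / mu
Re = 1031.9 * 1.5640 * 0.31858 / 0.00080919
Re = 6.3539e+05


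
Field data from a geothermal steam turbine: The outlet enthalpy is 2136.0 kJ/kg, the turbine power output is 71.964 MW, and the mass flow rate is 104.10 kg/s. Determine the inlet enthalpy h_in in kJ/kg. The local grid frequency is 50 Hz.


h_in = h_out + P * 1000 / mdot
h_in = 2136.0 + 71.964 * 1000 / 104.10
h_in = 2827.3 kJ/kg


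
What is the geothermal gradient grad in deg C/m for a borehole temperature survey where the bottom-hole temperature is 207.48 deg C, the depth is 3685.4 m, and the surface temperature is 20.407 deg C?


grad = (T_d - T_surf) / d * 1000
grad = (207.48 - 20.407) / 3685.4 * 1000
grad = 50.76057 deg C/km
Convert: 50.76057 deg C/km * 0.001 = 0.050761 deg C/m
grad = 0.050761 deg C/m


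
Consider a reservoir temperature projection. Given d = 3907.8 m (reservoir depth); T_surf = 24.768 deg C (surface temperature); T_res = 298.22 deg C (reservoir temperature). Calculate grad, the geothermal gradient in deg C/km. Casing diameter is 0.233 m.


grad = (T_res - T_surf) / d * 1000
grad = (298.22 - 24.768) / 3907.8 * 1000
grad = 69.976 deg C/km


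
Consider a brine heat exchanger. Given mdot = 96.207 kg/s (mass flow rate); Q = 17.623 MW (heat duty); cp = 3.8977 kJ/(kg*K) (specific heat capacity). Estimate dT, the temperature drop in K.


dT = Q * 1000 / (mdot * cp)
dT = 17.623 * 1000 / (96.207 * 3.8977)
dT = 46.996 K


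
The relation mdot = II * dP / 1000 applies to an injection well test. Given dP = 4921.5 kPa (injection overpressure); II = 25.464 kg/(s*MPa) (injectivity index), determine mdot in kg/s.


mdot = II * dP / 1000
mdot = 25.464 * 4921.5 / 1000
mdot = 125.32 kg/s


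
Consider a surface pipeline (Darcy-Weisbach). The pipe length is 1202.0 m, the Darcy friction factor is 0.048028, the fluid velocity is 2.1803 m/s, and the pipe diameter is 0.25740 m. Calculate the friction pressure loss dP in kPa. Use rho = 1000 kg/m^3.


dP = f * (L/D) * (rho*vel^2/2) / 1000
dP = 0.048028 * (1202.0/0.25740) * (1000*2.1803^2/2) / 1000
dP = 533.08 kPa


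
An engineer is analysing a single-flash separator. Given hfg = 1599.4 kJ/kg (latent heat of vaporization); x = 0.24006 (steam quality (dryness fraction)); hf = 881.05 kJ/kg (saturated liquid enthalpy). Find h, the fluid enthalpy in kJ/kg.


h = hf + x * hfg
h = 881.05 + 0.24006 * 1599.4
h = 1265.0 kJ/kg


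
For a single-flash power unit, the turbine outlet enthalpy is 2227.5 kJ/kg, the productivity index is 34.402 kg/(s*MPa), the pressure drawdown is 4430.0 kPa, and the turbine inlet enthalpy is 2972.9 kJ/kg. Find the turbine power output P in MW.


Step 1: mdot = PI * dP / 1000 = 34.402 * 4430.0 / 1000 = 152.4009 kg/s
Step 2: P = mdot*(h_in - h_out)/1000 = 152.4009*(2972.9 - 2227.5)/1000 = 113.60 MW
P = 113.60 MW


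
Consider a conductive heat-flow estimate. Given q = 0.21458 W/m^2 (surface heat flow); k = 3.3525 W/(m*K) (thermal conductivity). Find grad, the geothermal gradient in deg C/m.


grad = q * 1000 / k
grad = 0.21458 * 1000 / 3.3525
grad = 64.00597 deg C/km
Convert: 64.00597 deg C/km * 0.001 = 0.064006 deg C/m
grad = 0.064006 deg C/m


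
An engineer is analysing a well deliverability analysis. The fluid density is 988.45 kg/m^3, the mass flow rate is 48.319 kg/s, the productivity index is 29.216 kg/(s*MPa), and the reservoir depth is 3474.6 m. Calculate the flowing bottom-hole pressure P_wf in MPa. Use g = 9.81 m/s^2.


Step 1: P_i = rho*g*h/1e6 = 988.45*9.81*3474.6/1e6 = 33.69213 MPa
Step 2: P_wf = P_i - mdot/PI = 33.69213 - 48.319/29.216 = 32.038 MPa
P_wf = 32.038 MPa


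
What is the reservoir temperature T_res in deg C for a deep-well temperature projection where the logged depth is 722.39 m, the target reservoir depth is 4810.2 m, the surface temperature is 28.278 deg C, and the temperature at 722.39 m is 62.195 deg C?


Step 1: grad = (T_d1 - T_surf)/d1 * 1000 = (62.195 - 28.278)/722.39 * 1000 = 46.95109 deg C/km
Step 2: T_res = T_surf + grad*d2/1000 = 28.278 + 46.95109*4810.2/1000 = 254.12 deg C
T_res = 254.12 deg C


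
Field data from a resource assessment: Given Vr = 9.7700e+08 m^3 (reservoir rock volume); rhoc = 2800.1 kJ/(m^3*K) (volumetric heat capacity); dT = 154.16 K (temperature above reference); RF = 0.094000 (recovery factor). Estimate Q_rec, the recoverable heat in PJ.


Step 1: Q_s = Vr*rhoc*dT/1e12 = 9.7700e+08*2800.1*154.16/1e12 = 421.7352 PJ
Step 2: Q_rec = Q_s * RF = 421.7352 * 0.094 = 39.643 PJ
Q_rec = 39.643 PJ


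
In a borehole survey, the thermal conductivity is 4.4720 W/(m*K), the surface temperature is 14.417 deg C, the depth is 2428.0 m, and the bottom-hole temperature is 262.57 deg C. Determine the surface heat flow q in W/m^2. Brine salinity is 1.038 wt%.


Step 1: grad = (T_d - T_surf)/d * 1000 = (262.57 - 14.417)/2428.0 * 1000 = 102.2047 deg C/km
Step 2: q = k * grad / 1000 = 4.472 * 102.2047 / 1000 = 0.45706 W/m^2
q = 0.45706 W/m^2


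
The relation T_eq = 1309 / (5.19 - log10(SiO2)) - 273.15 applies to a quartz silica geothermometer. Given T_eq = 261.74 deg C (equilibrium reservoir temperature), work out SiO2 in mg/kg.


SiO2 = 10^(5.19 - 1309/(T_eq + 273.15))
SiO2 = 10^(5.19 - 1309/(261.74 + 273.15))
SiO2 = 553.05 mg/kg


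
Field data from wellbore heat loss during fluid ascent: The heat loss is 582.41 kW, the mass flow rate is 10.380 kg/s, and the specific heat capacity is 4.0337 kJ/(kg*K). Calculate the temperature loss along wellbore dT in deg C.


dT = Q_loss / (mdot * cp)
dT = 582.41 / (10.380 * 4.0337)
dT = 13.91002 K
Convert (temperature difference, 1 K = 1 deg C): 13.91002 K = 13.91002 deg C
dT = 13.910 deg C


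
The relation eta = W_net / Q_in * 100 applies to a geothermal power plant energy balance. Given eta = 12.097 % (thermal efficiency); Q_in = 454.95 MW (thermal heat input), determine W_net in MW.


W_net = eta / 100 * Q_in
W_net = 12.097 / 100 * 454.95
W_net = 55.035 MW


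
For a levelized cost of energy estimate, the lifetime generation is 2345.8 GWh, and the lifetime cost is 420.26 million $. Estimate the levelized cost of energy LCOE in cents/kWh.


LCOE = C_tot / E_tot * 100
LCOE = 420.26 / 2345.8 * 100
LCOE = 17.915 cents/kWh


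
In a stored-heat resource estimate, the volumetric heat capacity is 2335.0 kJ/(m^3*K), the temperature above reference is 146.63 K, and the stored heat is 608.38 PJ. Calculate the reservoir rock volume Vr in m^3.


Vr = Q_s * 1e12 / (rhoc * dT)
Vr = 608.38 * 1e12 / (2335.0 * 146.63)
Vr = 1.7769e+09 m^3


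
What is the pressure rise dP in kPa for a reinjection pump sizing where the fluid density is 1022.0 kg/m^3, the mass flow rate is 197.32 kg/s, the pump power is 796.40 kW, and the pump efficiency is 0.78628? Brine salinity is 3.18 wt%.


dP = P_pump * rho * eta / mdot
dP = 796.40 * 1022.0 * 0.78628 / 197.32
dP = 3243.3 kPa


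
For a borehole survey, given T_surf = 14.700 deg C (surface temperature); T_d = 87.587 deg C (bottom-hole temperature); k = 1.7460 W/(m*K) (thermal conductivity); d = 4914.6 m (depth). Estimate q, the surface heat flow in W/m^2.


Step 1: grad = (T_d - T_surf)/d * 1000 = (87.587 - 14.7)/4914.6 * 1000 = 14.83071 deg C/km
Step 2: q = k * grad / 1000 = 1.746 * 14.83071 / 1000 = 0.025894 W/m^2
q = 0.025894 W/m^2


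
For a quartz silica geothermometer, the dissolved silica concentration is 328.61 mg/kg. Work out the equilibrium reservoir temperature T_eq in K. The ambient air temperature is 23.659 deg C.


T_eq = 1309 / (5.19 - log10(SiO2)) - 273.15
T_eq = 1309 / (5.19 - log10(328.61)) - 273.15
T_eq = 216.5035 deg C
Convert to K: 216.5035 + 273.15 = 489.65 K
T_eq = 489.65 K


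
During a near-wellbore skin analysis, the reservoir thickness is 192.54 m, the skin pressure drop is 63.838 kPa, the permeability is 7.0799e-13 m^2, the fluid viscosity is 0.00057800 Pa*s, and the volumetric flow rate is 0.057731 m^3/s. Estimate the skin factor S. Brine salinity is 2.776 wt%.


S = dP_s * 1000 * 2*pi*k*hr / (q*mu)
S = 63.838 * 1000 * 2*pi*7.0799e-13*192.54 / (0.057731*0.00057800)
S = 1.6386


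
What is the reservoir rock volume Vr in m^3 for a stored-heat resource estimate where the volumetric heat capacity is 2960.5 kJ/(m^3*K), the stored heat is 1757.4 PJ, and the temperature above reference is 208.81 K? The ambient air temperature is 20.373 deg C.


Vr = Q_s * 1e12 / (rhoc * dT)
Vr = 1757.4 * 1e12 / (2960.5 * 208.81)
Vr = 2.8429e+09 m^3


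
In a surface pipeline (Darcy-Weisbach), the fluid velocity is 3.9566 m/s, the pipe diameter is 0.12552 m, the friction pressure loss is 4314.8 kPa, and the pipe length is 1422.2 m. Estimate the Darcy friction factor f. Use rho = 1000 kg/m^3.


f = dP*1000 / ((L/D)*(rho*vel^2/2))
f = 4314.8*1000 / ((1422.2/0.12552)*(1000*3.9566^2/2))
f = 0.048652


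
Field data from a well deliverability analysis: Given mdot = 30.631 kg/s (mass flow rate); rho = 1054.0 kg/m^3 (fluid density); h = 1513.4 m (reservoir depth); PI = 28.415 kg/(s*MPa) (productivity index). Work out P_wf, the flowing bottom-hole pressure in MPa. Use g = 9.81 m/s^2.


Step 1: P_i = rho*g*h/1e6 = 1054.0*9.81*1513.4/1e6 = 15.64816 MPa
Step 2: P_wf = P_i - mdot/PI = 15.64816 - 30.631/28.415 = 14.570 MPa
P_wf = 14.570 MPa


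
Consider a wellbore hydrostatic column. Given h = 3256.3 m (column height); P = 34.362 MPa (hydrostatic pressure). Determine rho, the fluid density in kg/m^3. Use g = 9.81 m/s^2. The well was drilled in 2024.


rho = P * 1e6 / (g * h)
rho = 34.362 * 1e6 / (9.81 * 3256.3)
rho = 1075.7 kg/m^3


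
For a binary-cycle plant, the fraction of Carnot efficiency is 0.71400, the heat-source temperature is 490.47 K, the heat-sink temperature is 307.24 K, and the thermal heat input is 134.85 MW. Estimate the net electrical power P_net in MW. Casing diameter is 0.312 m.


Step 1: eta = (1 - Tc/Th)*f = (1 - 307.24/490.47)*0.714 = 0.2667364
Step 2: P_net = eta * Q_in = 0.2667364 * 134.85 = 35.969 MW
P_net = 35.969 MW


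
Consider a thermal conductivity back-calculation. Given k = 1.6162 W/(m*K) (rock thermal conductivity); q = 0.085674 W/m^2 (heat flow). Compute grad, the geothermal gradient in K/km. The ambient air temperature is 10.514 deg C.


grad = q / k * 1000
grad = 0.085674 / 1.6162 * 1000
grad = 53.00953 deg C/km
Convert: 53.00953 deg C/km * 1.0 = 53.010 K/km
grad = 53.010 K/km


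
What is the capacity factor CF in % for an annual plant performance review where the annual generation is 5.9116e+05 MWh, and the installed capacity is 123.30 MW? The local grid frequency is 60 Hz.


CF = E_a / (cap * 8760) * 100
CF = 5.9116e+05 / (123.30 * 8760) * 100
CF = 54.732 %


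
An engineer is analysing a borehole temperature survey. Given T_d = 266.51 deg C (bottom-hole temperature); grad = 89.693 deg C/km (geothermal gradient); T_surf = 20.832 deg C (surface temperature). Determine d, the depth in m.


d = (T_d - T_surf) / grad * 1000
d = (266.51 - 20.832) / 89.693 * 1000
d = 2739.1 m


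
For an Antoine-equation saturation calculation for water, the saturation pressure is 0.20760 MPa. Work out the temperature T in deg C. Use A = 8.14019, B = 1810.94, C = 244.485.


T = B / (A - log10(P_sat * 760 / 0.101325)) - C
T = 1810.94 / (8.14019 - log10(0.20760 * 760 / 0.101325)) - 244.485
T = 121.52 deg C


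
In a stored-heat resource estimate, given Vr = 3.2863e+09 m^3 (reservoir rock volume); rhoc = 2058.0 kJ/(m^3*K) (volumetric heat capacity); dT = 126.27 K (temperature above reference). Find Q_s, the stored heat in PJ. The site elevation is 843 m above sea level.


Q_s = Vr * rhoc * dT / 1e12
Q_s = 3.2863e+09 * 2058.0 * 126.27 / 1e12
Q_s = 853.99 PJ


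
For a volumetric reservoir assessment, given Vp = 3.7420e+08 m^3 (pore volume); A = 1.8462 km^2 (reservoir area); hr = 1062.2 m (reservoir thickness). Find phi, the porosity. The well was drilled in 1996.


phi = Vp / (A * 1e6 * hr)
phi = 3.7420e+08 / (1.8462 * 1e6 * 1062.2)
phi = 0.19082


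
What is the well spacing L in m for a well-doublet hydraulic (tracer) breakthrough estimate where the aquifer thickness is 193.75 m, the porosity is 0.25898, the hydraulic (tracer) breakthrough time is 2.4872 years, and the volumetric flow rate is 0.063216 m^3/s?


L = sqrt(t_bt*365.25*86400*3*Qv / (pi*hr*phi))
L = sqrt(2.4872*365.25*86400*3*0.063216 / (pi*193.75*0.25898))
L = 307.29 m


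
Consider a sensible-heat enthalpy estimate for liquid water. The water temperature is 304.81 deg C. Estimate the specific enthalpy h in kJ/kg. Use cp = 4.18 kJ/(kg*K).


h = cp * T
h = 4.18 * 304.81
h = 1274.1 kJ/kg


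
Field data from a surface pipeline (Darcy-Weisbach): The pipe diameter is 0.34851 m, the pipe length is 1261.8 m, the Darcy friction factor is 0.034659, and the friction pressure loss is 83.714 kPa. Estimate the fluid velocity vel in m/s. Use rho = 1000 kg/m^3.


vel = sqrt(dP*1000*2*D / (f*L*rho))
vel = sqrt(83.714*1000*2*0.34851 / (0.034659*1261.8*1000))
vel = 1.1551 m/s


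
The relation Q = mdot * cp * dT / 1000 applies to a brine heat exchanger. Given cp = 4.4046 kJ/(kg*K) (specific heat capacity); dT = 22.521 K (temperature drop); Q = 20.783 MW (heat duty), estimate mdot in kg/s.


mdot = Q * 1000 / (cp * dT)
mdot = 20.783 * 1000 / (4.4046 * 22.521)
mdot = 209.51 kg/s


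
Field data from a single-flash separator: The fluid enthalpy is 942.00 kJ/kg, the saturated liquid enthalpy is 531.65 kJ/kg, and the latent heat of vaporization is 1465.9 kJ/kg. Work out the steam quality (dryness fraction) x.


x = (h - hf) / hfg
x = (942.00 - 531.65) / 1465.9
x = 0.27993


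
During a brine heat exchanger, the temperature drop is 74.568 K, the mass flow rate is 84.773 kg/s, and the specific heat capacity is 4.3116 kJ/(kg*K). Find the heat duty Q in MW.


Q = mdot * cp * dT / 1000
Q = 84.773 * 4.3116 * 74.568 / 1000
Q = 27.255 MW


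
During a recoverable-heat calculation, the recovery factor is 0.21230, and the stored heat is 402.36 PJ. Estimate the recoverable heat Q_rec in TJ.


Q_rec = Q_s * RF
Q_rec = 402.36 * 0.21230
Q_rec = 85.42103 PJ
Convert: 85.42103 PJ * 1000.0 = 85421 TJ
Q_rec = 85421 TJ


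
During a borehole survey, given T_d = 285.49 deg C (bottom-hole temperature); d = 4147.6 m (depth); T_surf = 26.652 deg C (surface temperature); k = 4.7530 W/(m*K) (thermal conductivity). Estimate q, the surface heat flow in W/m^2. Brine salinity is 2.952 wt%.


Step 1: grad = (T_d - T_surf)/d * 1000 = (285.49 - 26.652)/4147.6 * 1000 = 62.40669 deg C/km
Step 2: q = k * grad / 1000 = 4.753 * 62.40669 / 1000 = 0.29662 W/m^2
q = 0.29662 W/m^2


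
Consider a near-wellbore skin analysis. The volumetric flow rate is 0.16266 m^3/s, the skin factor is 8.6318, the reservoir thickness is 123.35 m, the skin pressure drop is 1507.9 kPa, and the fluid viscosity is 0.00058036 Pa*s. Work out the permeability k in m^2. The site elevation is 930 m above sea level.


k = S*q*mu / (2*pi*dP_s*1000*hr)
k = 8.6318*0.16266*0.00058036 / (2*pi*1507.9*1000*123.35)
k = 6.9725e-13 m^2


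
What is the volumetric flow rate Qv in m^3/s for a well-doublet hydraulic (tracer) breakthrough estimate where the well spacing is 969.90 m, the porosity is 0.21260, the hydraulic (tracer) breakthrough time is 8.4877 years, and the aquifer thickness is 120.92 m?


Qv = pi*hr*phi*L^2 / (3*t_bt*365.25*86400)
Qv = pi*120.92*0.21260*969.90^2 / (3*8.4877*365.25*86400)
Qv = 0.094547 m^3/s


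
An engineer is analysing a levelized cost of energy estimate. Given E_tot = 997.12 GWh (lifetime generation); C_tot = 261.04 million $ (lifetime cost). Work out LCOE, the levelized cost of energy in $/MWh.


LCOE = C_tot / E_tot * 100
LCOE = 261.04 / 997.12 * 100
LCOE = 26.17940 cents/kWh
Convert: 26.17940 cents/kWh * 10.0 = 261.79 $/MWh
LCOE = 261.79 $/MWh


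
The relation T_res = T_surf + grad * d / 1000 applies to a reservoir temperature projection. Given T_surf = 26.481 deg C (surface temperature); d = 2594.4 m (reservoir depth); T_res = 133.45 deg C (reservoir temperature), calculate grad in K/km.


grad = (T_res - T_surf) / d * 1000
grad = (133.45 - 26.481) / 2594.4 * 1000
grad = 41.23073 deg C/km
Convert: 41.23073 deg C/km * 1.0 = 41.231 K/km
grad = 41.231 K/km


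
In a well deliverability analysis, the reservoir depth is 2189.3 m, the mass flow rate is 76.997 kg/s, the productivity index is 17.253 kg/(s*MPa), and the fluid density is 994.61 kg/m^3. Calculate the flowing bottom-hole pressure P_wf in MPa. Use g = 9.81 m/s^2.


Step 1: P_i = rho*g*h/1e6 = 994.61*9.81*2189.3/1e6 = 21.36127 MPa
Step 2: P_wf = P_i - mdot/PI = 21.36127 - 76.997/17.253 = 16.898 MPa
P_wf = 16.898 MPa


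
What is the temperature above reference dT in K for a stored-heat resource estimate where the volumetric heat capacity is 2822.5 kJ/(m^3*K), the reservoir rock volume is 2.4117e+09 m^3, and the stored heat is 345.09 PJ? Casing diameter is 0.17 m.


dT = Q_s * 1e12 / (Vr * rhoc)
dT = 345.09 * 1e12 / (2.4117e+09 * 2822.5)
dT = 50.696 K


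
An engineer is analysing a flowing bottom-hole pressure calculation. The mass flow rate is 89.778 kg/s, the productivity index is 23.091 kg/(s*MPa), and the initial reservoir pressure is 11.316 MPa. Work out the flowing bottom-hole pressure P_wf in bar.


P_wf = P_i - mdot / PI
P_wf = 11.316 - 89.778 / 23.091
P_wf = 7.427992 MPa
Convert: 7.427992 MPa * 10.0 = 74.280 bar
P_wf = 74.280 bar


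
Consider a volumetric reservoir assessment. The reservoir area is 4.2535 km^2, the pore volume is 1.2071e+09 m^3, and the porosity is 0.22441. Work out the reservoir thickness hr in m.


hr = Vp / (A * 1e6 * phi)
hr = 1.2071e+09 / (4.2535 * 1e6 * 0.22441)
hr = 1264.6 m


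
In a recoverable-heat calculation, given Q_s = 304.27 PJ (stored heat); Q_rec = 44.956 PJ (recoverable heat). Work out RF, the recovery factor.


RF = Q_rec / Q_s
RF = 44.956 / 304.27
RF = 0.14775


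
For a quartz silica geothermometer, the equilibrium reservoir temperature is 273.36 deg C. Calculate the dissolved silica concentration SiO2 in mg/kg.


SiO2 = 10^(5.19 - 1309/(T_eq + 273.15))
SiO2 = 10^(5.19 - 1309/(273.36 + 273.15))
SiO2 = 623.45 mg/kg


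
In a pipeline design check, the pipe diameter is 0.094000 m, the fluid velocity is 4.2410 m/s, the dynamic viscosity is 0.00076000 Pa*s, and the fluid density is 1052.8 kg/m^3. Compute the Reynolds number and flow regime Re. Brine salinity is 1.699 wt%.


Step 1: Re = rho*vel*D/mu = 1052.8*4.241*0.094/0.00076 = 5.5224e+05
Step 2: Re = 5.5224e+05 > 4000, so flow is turbulent.
Re = 5.5224e+05 (turbulent)


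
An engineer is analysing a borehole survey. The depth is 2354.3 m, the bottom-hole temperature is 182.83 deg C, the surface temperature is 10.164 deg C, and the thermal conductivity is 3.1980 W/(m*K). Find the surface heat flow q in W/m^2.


Step 1: grad = (T_d - T_surf)/d * 1000 = (182.83 - 10.164)/2354.3 * 1000 = 73.34070 deg C/km
Step 2: q = k * grad / 1000 = 3.198 * 73.34070 / 1000 = 0.23454 W/m^2
q = 0.23454 W/m^2


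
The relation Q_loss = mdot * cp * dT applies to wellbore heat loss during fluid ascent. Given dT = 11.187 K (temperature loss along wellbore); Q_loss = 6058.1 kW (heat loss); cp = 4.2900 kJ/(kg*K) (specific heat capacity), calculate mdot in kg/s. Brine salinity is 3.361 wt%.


mdot = Q_loss / (cp * dT)
mdot = 6058.1 / (4.2900 * 11.187)
mdot = 126.23 kg/s


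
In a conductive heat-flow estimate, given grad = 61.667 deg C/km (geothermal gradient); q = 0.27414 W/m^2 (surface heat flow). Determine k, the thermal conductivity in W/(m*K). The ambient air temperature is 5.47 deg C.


k = q * 1000 / grad
k = 0.27414 * 1000 / 61.667
k = 4.4455 W/(m*K)


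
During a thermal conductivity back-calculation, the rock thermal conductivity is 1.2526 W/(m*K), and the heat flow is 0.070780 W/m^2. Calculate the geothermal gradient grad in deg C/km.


grad = q / k * 1000
grad = 0.070780 / 1.2526 * 1000
grad = 56.506 deg C/km


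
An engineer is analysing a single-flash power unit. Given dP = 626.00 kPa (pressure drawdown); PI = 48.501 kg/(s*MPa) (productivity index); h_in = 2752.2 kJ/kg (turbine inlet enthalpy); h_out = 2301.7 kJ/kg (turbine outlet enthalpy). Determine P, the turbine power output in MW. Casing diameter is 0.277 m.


Step 1: mdot = PI * dP / 1000 = 48.501 * 626.0 / 1000 = 30.36163 kg/s
Step 2: P = mdot*(h_in - h_out)/1000 = 30.36163*(2752.2 - 2301.7)/1000 = 13.678 MW
P = 13.678 MW


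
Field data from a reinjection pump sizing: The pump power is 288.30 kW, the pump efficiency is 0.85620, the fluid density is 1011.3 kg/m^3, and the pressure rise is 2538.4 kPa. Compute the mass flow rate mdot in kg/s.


mdot = P_pump * rho * eta / dP
mdot = 288.30 * 1011.3 * 0.85620 / 2538.4
mdot = 98.342 kg/s


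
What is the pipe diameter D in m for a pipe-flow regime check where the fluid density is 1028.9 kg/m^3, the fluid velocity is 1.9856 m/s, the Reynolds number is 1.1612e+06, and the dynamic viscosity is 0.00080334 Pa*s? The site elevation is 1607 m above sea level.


D = Re * mu / (rho * vel)
D = 1.1612e+06 * 0.00080334 / (1028.9 * 1.9856)
D = 0.45661 m


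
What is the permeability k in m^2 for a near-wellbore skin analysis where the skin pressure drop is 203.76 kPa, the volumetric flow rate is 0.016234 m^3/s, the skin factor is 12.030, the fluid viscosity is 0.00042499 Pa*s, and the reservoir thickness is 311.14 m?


k = S*q*mu / (2*pi*dP_s*1000*hr)
k = 12.030*0.016234*0.00042499 / (2*pi*203.76*1000*311.14)
k = 2.0836e-13 m^2


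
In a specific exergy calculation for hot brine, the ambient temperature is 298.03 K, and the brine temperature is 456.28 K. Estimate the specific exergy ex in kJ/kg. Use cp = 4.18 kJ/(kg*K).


ex = cp * ((T_b - T_0) - T_0 * ln(T_b/T_0))
ex = 4.18 * ((456.28 - 298.03) - 298.03 * ln(456.28/298.03))
ex = 130.90 kJ/kg


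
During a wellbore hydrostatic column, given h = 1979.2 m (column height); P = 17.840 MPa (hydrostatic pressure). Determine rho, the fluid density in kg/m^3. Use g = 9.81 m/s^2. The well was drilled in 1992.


rho = P * 1e6 / (g * h)
rho = 17.840 * 1e6 / (9.81 * 1979.2)
rho = 918.83 kg/m^3


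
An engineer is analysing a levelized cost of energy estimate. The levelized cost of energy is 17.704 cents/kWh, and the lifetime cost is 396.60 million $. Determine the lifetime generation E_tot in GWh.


E_tot = C_tot / LCOE * 100
E_tot = 396.60 / 17.704 * 100
E_tot = 2240.2 GWh


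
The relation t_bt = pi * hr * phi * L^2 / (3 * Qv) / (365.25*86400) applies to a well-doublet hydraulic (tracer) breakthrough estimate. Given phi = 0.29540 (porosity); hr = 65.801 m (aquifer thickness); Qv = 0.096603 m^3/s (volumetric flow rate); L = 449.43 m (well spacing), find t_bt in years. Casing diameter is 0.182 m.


t_bt = pi * hr * phi * L^2 / (3 * Qv) / (365.25*86400)
t_bt = pi * 65.801 * 0.29540 * 449.43^2 / (3 * 0.096603) / (365.25*86400)
t_bt = 1.3487 years


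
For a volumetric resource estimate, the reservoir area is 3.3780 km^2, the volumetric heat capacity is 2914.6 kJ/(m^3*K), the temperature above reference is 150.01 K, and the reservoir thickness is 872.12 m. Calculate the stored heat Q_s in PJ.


Step 1: Vr = A*1e6*hr = 3.378*1e6*872.12 = 2.946021e+09 m^3
Step 2: Q_s = Vr*rhoc*dT/1e12 = 2.946021e+09*2914.6*150.01/1e12 = 1288.1 PJ
Q_s = 1288.1 PJ


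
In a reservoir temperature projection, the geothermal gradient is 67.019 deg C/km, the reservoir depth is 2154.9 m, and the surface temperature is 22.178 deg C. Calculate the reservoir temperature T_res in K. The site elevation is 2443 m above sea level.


T_res = T_surf + grad * d / 1000
T_res = 22.178 + 67.019 * 2154.9 / 1000
T_res = 166.5972 deg C
Convert to K: 166.5972 + 273.15 = 439.75 K
T_res = 439.75 K


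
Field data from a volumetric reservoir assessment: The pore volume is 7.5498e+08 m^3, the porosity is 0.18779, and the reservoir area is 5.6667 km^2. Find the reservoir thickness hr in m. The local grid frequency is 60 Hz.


hr = Vp / (A * 1e6 * phi)
hr = 7.5498e+08 / (5.6667 * 1e6 * 0.18779)
hr = 709.47 m


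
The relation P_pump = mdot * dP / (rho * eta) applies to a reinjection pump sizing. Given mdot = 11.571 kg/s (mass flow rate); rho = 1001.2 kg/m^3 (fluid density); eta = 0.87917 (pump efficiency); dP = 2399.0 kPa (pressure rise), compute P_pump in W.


P_pump = mdot * dP / (rho * eta)
P_pump = 11.571 * 2399.0 / (1001.2 * 0.87917)
P_pump = 31.53606 kW
Convert: 31.53606 kW * 1000.0 = 31536 W
P_pump = 31536 W


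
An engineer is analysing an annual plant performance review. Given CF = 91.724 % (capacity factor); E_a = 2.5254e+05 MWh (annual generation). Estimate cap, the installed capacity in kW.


cap = E_a / (CF/100 * 8760)
cap = 2.5254e+05 / (91.724/100 * 8760)
cap = 31.42991 MW
Convert: 31.42991 MW * 1000.0 = 31430 kW
cap = 31430 kW


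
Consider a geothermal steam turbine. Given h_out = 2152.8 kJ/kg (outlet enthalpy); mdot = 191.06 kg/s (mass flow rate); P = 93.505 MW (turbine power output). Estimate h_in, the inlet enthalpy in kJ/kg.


h_in = h_out + P * 1000 / mdot
h_in = 2152.8 + 93.505 * 1000 / 191.06
h_in = 2642.2 kJ/kg


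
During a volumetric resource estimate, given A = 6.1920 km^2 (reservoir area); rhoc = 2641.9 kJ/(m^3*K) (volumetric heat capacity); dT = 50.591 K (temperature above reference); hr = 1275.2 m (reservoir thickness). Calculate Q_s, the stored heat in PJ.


Step 1: Vr = A*1e6*hr = 6.192*1e6*1275.2 = 7.896038e+09 m^3
Step 2: Q_s = Vr*rhoc*dT/1e12 = 7.896038e+09*2641.9*50.591/1e12 = 1055.4 PJ
Q_s = 1055.4 PJ


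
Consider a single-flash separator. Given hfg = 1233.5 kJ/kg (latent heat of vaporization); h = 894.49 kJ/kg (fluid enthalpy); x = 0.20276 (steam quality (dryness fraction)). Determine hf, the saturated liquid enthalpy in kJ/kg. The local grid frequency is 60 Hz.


hf = h - x * hfg
hf = 894.49 - 0.20276 * 1233.5
hf = 644.39 kJ/kg
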